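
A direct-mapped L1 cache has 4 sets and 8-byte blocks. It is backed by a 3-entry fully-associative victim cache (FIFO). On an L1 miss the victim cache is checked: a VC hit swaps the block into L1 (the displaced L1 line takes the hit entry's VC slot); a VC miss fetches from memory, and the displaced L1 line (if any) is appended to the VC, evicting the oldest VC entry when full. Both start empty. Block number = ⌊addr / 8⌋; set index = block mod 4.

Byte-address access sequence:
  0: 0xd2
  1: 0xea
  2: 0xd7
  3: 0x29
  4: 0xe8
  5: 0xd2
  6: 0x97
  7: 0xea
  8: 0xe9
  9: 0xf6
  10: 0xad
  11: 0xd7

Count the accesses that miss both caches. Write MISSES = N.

#0 0xd2→b26/s2 MISS; vc=[]
#1 0xea→b29/s1 MISS; vc=[]
#2 0xd7→b26/s2 L1-HIT; vc=[]
#3 0x29→b5/s1 MISS; vc=[29]
#4 0xe8→b29/s1 VC-HIT; vc=[5]
#5 0xd2→b26/s2 L1-HIT; vc=[5]
#6 0x97→b18/s2 MISS; vc=[5,26]
#7 0xea→b29/s1 L1-HIT; vc=[5,26]
#8 0xe9→b29/s1 L1-HIT; vc=[5,26]
#9 0xf6→b30/s2 MISS; vc=[5,26,18]
#10 0xad→b21/s1 MISS; vc=[26,18,29]
#11 0xd7→b26/s2 VC-HIT; vc=[30,18,29]

MISSES = 6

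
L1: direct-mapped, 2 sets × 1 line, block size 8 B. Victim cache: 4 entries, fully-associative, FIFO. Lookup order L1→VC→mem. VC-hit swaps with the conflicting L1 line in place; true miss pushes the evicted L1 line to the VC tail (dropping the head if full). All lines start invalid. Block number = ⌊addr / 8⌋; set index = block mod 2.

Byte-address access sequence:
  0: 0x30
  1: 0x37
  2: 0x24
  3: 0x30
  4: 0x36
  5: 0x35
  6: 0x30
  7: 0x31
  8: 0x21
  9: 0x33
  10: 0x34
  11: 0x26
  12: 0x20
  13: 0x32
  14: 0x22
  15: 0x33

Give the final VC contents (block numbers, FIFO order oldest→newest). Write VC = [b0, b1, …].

VC = [4]

#0 0x30→b6/s0 MISS; vc=[]
#1 0x37→b6/s0 L1-HIT; vc=[]
#2 0x24→b4/s0 MISS; vc=[6]
#3 0x30→b6/s0 VC-HIT; vc=[4]
#4 0x36→b6/s0 L1-HIT; vc=[4]
#5 0x35→b6/s0 L1-HIT; vc=[4]
#6 0x30→b6/s0 L1-HIT; vc=[4]
#7 0x31→b6/s0 L1-HIT; vc=[4]
#8 0x21→b4/s0 VC-HIT; vc=[6]
#9 0x33→b6/s0 VC-HIT; vc=[4]
#10 0x34→b6/s0 L1-HIT; vc=[4]
#11 0x26→b4/s0 VC-HIT; vc=[6]
#12 0x20→b4/s0 L1-HIT; vc=[6]
#13 0x32→b6/s0 VC-HIT; vc=[4]
#14 0x22→b4/s0 VC-HIT; vc=[6]
#15 0x33→b6/s0 VC-HIT; vc=[4]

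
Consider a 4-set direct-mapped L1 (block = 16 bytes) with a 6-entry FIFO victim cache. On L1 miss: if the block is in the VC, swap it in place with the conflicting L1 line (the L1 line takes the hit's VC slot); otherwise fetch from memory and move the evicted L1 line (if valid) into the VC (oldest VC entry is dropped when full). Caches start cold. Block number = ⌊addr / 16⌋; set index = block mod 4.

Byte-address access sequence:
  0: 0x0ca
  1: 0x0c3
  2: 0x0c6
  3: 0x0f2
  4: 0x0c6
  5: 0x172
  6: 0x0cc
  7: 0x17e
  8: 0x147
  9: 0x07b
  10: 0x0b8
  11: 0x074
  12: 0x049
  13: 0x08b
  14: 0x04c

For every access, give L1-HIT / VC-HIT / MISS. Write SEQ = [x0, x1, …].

SEQ = [MISS, L1-HIT, L1-HIT, MISS, L1-HIT, MISS, L1-HIT, L1-HIT, MISS, MISS, MISS, VC-HIT, MISS, MISS, VC-HIT]

  [0] addr=0xca blk=12 s=0: MISS | VC []
  [1] addr=0xc3 blk=12 s=0: L1-HIT | VC []
  [2] addr=0xc6 blk=12 s=0: L1-HIT | VC []
  [3] addr=0xf2 blk=15 s=3: MISS | VC []
  [4] addr=0xc6 blk=12 s=0: L1-HIT | VC []
  [5] addr=0x172 blk=23 s=3: MISS | VC [15]
  [6] addr=0xcc blk=12 s=0: L1-HIT | VC [15]
  [7] addr=0x17e blk=23 s=3: L1-HIT | VC [15]
  [8] addr=0x147 blk=20 s=0: MISS | VC [15, 12]
  [9] addr=0x7b blk=7 s=3: MISS | VC [15, 12, 23]
  [10] addr=0xb8 blk=11 s=3: MISS | VC [15, 12, 23, 7]
  [11] addr=0x74 blk=7 s=3: VC-HIT | VC [15, 12, 23, 11]
  [12] addr=0x49 blk=4 s=0: MISS | VC [15, 12, 23, 11, 20]
  [13] addr=0x8b blk=8 s=0: MISS | VC [15, 12, 23, 11, 20, 4]
  [14] addr=0x4c blk=4 s=0: VC-HIT | VC [15, 12, 23, 11, 20, 8]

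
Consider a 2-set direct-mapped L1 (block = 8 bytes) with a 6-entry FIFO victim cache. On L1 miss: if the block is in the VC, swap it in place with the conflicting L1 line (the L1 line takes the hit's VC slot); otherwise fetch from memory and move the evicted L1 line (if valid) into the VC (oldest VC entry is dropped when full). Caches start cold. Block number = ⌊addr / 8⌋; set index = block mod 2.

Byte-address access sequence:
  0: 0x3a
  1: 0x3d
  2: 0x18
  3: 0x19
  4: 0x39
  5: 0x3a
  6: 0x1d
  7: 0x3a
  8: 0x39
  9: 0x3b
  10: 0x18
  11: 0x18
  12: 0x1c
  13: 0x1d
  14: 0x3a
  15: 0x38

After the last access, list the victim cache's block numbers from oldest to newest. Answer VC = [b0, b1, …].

VC = [3]

#0 0x3a→b7/s1 MISS; vc=[]
#1 0x3d→b7/s1 L1-HIT; vc=[]
#2 0x18→b3/s1 MISS; vc=[7]
#3 0x19→b3/s1 L1-HIT; vc=[7]
#4 0x39→b7/s1 VC-HIT; vc=[3]
#5 0x3a→b7/s1 L1-HIT; vc=[3]
#6 0x1d→b3/s1 VC-HIT; vc=[7]
#7 0x3a→b7/s1 VC-HIT; vc=[3]
#8 0x39→b7/s1 L1-HIT; vc=[3]
#9 0x3b→b7/s1 L1-HIT; vc=[3]
#10 0x18→b3/s1 VC-HIT; vc=[7]
#11 0x18→b3/s1 L1-HIT; vc=[7]
#12 0x1c→b3/s1 L1-HIT; vc=[7]
#13 0x1d→b3/s1 L1-HIT; vc=[7]
#14 0x3a→b7/s1 VC-HIT; vc=[3]
#15 0x38→b7/s1 L1-HIT; vc=[3]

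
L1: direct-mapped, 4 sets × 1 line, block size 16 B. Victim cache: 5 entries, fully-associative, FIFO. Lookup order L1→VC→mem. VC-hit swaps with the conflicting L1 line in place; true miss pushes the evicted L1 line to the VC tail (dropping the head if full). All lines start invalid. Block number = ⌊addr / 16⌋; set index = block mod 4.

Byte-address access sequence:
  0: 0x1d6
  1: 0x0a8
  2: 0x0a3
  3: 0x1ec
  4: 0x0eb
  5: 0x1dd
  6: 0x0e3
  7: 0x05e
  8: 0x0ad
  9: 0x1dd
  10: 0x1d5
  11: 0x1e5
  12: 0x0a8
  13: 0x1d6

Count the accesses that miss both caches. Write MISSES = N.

#0 0x1d6→b29/s1 MISS; vc=[]
#1 0xa8→b10/s2 MISS; vc=[]
#2 0xa3→b10/s2 L1-HIT; vc=[]
#3 0x1ec→b30/s2 MISS; vc=[10]
#4 0xeb→b14/s2 MISS; vc=[10,30]
#5 0x1dd→b29/s1 L1-HIT; vc=[10,30]
#6 0xe3→b14/s2 L1-HIT; vc=[10,30]
#7 0x5e→b5/s1 MISS; vc=[10,30,29]
#8 0xad→b10/s2 VC-HIT; vc=[14,30,29]
#9 0x1dd→b29/s1 VC-HIT; vc=[14,30,5]
#10 0x1d5→b29/s1 L1-HIT; vc=[14,30,5]
#11 0x1e5→b30/s2 VC-HIT; vc=[14,10,5]
#12 0xa8→b10/s2 VC-HIT; vc=[14,30,5]
#13 0x1d6→b29/s1 L1-HIT; vc=[14,30,5]

MISSES = 5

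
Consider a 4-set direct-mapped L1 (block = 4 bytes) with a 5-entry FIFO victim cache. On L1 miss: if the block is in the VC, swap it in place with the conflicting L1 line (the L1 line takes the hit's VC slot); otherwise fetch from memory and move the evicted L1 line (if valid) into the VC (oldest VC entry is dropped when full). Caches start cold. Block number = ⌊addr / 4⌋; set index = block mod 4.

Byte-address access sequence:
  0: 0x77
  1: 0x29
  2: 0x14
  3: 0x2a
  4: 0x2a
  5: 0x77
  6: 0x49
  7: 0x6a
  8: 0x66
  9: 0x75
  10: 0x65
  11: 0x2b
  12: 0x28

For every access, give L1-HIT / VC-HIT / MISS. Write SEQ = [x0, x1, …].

#0 0x77→b29/s1 MISS; vc=[]
#1 0x29→b10/s2 MISS; vc=[]
#2 0x14→b5/s1 MISS; vc=[29]
#3 0x2a→b10/s2 L1-HIT; vc=[29]
#4 0x2a→b10/s2 L1-HIT; vc=[29]
#5 0x77→b29/s1 VC-HIT; vc=[5]
#6 0x49→b18/s2 MISS; vc=[5,10]
#7 0x6a→b26/s2 MISS; vc=[5,10,18]
#8 0x66→b25/s1 MISS; vc=[5,10,18,29]
#9 0x75→b29/s1 VC-HIT; vc=[5,10,18,25]
#10 0x65→b25/s1 VC-HIT; vc=[5,10,18,29]
#11 0x2b→b10/s2 VC-HIT; vc=[5,26,18,29]
#12 0x28→b10/s2 L1-HIT; vc=[5,26,18,29]

SEQ = [MISS, MISS, MISS, L1-HIT, L1-HIT, VC-HIT, MISS, MISS, MISS, VC-HIT, VC-HIT, VC-HIT, L1-HIT]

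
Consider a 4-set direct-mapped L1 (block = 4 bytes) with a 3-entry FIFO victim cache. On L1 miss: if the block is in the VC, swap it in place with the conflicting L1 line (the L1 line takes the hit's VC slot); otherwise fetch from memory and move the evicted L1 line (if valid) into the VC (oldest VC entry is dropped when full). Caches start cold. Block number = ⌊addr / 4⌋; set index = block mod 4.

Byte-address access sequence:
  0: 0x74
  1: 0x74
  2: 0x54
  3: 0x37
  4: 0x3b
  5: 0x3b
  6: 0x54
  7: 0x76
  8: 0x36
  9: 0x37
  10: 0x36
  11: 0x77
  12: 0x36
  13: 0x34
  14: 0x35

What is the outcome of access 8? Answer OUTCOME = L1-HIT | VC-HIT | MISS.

#0 0x74→b29/s1 MISS; vc=[]
#1 0x74→b29/s1 L1-HIT; vc=[]
#2 0x54→b21/s1 MISS; vc=[29]
#3 0x37→b13/s1 MISS; vc=[29,21]
#4 0x3b→b14/s2 MISS; vc=[29,21]
#5 0x3b→b14/s2 L1-HIT; vc=[29,21]
#6 0x54→b21/s1 VC-HIT; vc=[29,13]
#7 0x76→b29/s1 VC-HIT; vc=[21,13]
#8 0x36→b13/s1 VC-HIT; vc=[21,29]
#9 0x37→b13/s1 L1-HIT; vc=[21,29]
#10 0x36→b13/s1 L1-HIT; vc=[21,29]
#11 0x77→b29/s1 VC-HIT; vc=[21,13]
#12 0x36→b13/s1 VC-HIT; vc=[21,29]
#13 0x34→b13/s1 L1-HIT; vc=[21,29]
#14 0x35→b13/s1 L1-HIT; vc=[21,29]

OUTCOME = VC-HIT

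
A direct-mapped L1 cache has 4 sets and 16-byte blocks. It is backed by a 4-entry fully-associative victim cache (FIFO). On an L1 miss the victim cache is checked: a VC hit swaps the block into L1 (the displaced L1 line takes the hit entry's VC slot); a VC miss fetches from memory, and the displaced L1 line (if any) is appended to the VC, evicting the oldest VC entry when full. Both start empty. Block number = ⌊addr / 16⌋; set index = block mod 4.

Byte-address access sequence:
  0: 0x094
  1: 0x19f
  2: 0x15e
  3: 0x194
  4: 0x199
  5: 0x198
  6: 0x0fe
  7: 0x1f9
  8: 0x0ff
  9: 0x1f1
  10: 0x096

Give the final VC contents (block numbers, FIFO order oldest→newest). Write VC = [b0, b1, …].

0: 0x94 (blk 9, set 1) → MISS  vc=[]
1: 0x19f (blk 25, set 1) → MISS  vc=[9]
2: 0x15e (blk 21, set 1) → MISS  vc=[9, 25]
3: 0x194 (blk 25, set 1) → VC-HIT  vc=[9, 21]
4: 0x199 (blk 25, set 1) → L1-HIT  vc=[9, 21]
5: 0x198 (blk 25, set 1) → L1-HIT  vc=[9, 21]
6: 0xfe (blk 15, set 3) → MISS  vc=[9, 21]
7: 0x1f9 (blk 31, set 3) → MISS  vc=[9, 21, 15]
8: 0xff (blk 15, set 3) → VC-HIT  vc=[9, 21, 31]
9: 0x1f1 (blk 31, set 3) → VC-HIT  vc=[9, 21, 15]
10: 0x96 (blk 9, set 1) → VC-HIT  vc=[25, 21, 15]

VC = [25, 21, 15]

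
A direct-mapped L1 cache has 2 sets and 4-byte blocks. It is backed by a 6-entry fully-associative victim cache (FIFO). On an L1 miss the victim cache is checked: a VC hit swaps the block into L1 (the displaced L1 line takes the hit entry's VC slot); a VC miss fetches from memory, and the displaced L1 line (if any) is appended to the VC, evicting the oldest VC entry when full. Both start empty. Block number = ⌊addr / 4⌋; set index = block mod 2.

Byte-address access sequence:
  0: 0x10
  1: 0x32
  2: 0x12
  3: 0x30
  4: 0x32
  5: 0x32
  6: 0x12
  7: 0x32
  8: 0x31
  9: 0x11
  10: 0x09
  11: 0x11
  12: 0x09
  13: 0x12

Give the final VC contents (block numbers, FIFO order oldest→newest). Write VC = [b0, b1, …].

VC = [12, 2]

0: 0x10 (blk 4, set 0) → MISS  vc=[]
1: 0x32 (blk 12, set 0) → MISS  vc=[4]
2: 0x12 (blk 4, set 0) → VC-HIT  vc=[12]
3: 0x30 (blk 12, set 0) → VC-HIT  vc=[4]
4: 0x32 (blk 12, set 0) → L1-HIT  vc=[4]
5: 0x32 (blk 12, set 0) → L1-HIT  vc=[4]
6: 0x12 (blk 4, set 0) → VC-HIT  vc=[12]
7: 0x32 (blk 12, set 0) → VC-HIT  vc=[4]
8: 0x31 (blk 12, set 0) → L1-HIT  vc=[4]
9: 0x11 (blk 4, set 0) → VC-HIT  vc=[12]
10: 0x9 (blk 2, set 0) → MISS  vc=[12, 4]
11: 0x11 (blk 4, set 0) → VC-HIT  vc=[12, 2]
12: 0x9 (blk 2, set 0) → VC-HIT  vc=[12, 4]
13: 0x12 (blk 4, set 0) → VC-HIT  vc=[12, 2]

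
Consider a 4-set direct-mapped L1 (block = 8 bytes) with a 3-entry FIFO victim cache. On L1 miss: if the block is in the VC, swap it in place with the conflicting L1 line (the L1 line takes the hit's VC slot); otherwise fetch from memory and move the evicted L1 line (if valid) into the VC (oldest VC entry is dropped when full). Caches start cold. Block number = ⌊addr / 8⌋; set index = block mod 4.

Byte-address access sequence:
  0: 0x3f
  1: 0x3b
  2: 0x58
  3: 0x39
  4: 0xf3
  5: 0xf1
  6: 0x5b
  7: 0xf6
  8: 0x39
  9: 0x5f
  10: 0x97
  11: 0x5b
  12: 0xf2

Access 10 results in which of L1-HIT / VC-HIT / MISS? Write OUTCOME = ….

OUTCOME = MISS

  [0] addr=0x3f blk=7 s=3: MISS | VC []
  [1] addr=0x3b blk=7 s=3: L1-HIT | VC []
  [2] addr=0x58 blk=11 s=3: MISS | VC [7]
  [3] addr=0x39 blk=7 s=3: VC-HIT | VC [11]
  [4] addr=0xf3 blk=30 s=2: MISS | VC [11]
  [5] addr=0xf1 blk=30 s=2: L1-HIT | VC [11]
  [6] addr=0x5b blk=11 s=3: VC-HIT | VC [7]
  [7] addr=0xf6 blk=30 s=2: L1-HIT | VC [7]
  [8] addr=0x39 blk=7 s=3: VC-HIT | VC [11]
  [9] addr=0x5f blk=11 s=3: VC-HIT | VC [7]
  [10] addr=0x97 blk=18 s=2: MISS | VC [7, 30]
  [11] addr=0x5b blk=11 s=3: L1-HIT | VC [7, 30]
  [12] addr=0xf2 blk=30 s=2: VC-HIT | VC [7, 18]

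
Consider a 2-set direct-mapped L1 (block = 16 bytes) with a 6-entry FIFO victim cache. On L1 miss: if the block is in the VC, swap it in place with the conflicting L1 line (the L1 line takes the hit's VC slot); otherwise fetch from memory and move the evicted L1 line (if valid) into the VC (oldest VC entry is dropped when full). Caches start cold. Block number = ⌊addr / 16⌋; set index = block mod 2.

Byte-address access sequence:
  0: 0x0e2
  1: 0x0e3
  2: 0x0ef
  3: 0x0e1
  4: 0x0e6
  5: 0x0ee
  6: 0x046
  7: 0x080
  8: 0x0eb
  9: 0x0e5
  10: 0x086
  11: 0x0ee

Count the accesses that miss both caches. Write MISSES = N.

MISSES = 3

0: 0xe2 (blk 14, set 0) → MISS  vc=[]
1: 0xe3 (blk 14, set 0) → L1-HIT  vc=[]
2: 0xef (blk 14, set 0) → L1-HIT  vc=[]
3: 0xe1 (blk 14, set 0) → L1-HIT  vc=[]
4: 0xe6 (blk 14, set 0) → L1-HIT  vc=[]
5: 0xee (blk 14, set 0) → L1-HIT  vc=[]
6: 0x46 (blk 4, set 0) → MISS  vc=[14]
7: 0x80 (blk 8, set 0) → MISS  vc=[14, 4]
8: 0xeb (blk 14, set 0) → VC-HIT  vc=[8, 4]
9: 0xe5 (blk 14, set 0) → L1-HIT  vc=[8, 4]
10: 0x86 (blk 8, set 0) → VC-HIT  vc=[14, 4]
11: 0xee (blk 14, set 0) → VC-HIT  vc=[8, 4]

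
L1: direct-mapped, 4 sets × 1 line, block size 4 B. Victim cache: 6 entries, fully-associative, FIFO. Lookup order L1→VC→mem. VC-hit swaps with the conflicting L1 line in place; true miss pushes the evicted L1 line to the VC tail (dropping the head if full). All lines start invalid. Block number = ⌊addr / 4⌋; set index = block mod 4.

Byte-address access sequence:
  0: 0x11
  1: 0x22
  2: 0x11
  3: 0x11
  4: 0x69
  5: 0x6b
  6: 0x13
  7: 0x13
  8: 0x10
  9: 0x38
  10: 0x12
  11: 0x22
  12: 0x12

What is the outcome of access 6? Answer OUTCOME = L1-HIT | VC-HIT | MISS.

  [0] addr=0x11 blk=4 s=0: MISS | VC []
  [1] addr=0x22 blk=8 s=0: MISS | VC [4]
  [2] addr=0x11 blk=4 s=0: VC-HIT | VC [8]
  [3] addr=0x11 blk=4 s=0: L1-HIT | VC [8]
  [4] addr=0x69 blk=26 s=2: MISS | VC [8]
  [5] addr=0x6b blk=26 s=2: L1-HIT | VC [8]
  [6] addr=0x13 blk=4 s=0: L1-HIT | VC [8]
  [7] addr=0x13 blk=4 s=0: L1-HIT | VC [8]
  [8] addr=0x10 blk=4 s=0: L1-HIT | VC [8]
  [9] addr=0x38 blk=14 s=2: MISS | VC [8, 26]
  [10] addr=0x12 blk=4 s=0: L1-HIT | VC [8, 26]
  [11] addr=0x22 blk=8 s=0: VC-HIT | VC [4, 26]
  [12] addr=0x12 blk=4 s=0: VC-HIT | VC [8, 26]

OUTCOME = L1-HIT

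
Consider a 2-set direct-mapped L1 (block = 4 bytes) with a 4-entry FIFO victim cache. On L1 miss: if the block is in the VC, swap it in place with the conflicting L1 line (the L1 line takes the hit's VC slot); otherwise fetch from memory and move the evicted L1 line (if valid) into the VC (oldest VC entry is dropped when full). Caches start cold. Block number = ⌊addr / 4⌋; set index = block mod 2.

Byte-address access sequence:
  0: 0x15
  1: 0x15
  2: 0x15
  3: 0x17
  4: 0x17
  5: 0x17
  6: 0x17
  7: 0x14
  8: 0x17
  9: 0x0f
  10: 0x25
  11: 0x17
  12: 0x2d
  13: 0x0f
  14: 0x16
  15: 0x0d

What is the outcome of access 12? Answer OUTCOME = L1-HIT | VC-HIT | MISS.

#0 0x15→b5/s1 MISS; vc=[]
#1 0x15→b5/s1 L1-HIT; vc=[]
#2 0x15→b5/s1 L1-HIT; vc=[]
#3 0x17→b5/s1 L1-HIT; vc=[]
#4 0x17→b5/s1 L1-HIT; vc=[]
#5 0x17→b5/s1 L1-HIT; vc=[]
#6 0x17→b5/s1 L1-HIT; vc=[]
#7 0x14→b5/s1 L1-HIT; vc=[]
#8 0x17→b5/s1 L1-HIT; vc=[]
#9 0xf→b3/s1 MISS; vc=[5]
#10 0x25→b9/s1 MISS; vc=[5,3]
#11 0x17→b5/s1 VC-HIT; vc=[9,3]
#12 0x2d→b11/s1 MISS; vc=[9,3,5]
#13 0xf→b3/s1 VC-HIT; vc=[9,11,5]
#14 0x16→b5/s1 VC-HIT; vc=[9,11,3]
#15 0xd→b3/s1 VC-HIT; vc=[9,11,5]

OUTCOME = MISS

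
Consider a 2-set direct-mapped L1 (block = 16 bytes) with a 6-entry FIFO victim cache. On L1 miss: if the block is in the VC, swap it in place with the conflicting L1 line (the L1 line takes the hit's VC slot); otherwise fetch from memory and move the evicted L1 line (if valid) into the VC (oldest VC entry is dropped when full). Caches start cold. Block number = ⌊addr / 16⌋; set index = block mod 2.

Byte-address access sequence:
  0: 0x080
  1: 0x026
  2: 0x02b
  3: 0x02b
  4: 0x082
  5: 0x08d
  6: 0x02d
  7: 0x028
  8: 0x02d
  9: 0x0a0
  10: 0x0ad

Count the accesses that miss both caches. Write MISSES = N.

MISSES = 3

#0 0x80→b8/s0 MISS; vc=[]
#1 0x26→b2/s0 MISS; vc=[8]
#2 0x2b→b2/s0 L1-HIT; vc=[8]
#3 0x2b→b2/s0 L1-HIT; vc=[8]
#4 0x82→b8/s0 VC-HIT; vc=[2]
#5 0x8d→b8/s0 L1-HIT; vc=[2]
#6 0x2d→b2/s0 VC-HIT; vc=[8]
#7 0x28→b2/s0 L1-HIT; vc=[8]
#8 0x2d→b2/s0 L1-HIT; vc=[8]
#9 0xa0→b10/s0 MISS; vc=[8,2]
#10 0xad→b10/s0 L1-HIT; vc=[8,2]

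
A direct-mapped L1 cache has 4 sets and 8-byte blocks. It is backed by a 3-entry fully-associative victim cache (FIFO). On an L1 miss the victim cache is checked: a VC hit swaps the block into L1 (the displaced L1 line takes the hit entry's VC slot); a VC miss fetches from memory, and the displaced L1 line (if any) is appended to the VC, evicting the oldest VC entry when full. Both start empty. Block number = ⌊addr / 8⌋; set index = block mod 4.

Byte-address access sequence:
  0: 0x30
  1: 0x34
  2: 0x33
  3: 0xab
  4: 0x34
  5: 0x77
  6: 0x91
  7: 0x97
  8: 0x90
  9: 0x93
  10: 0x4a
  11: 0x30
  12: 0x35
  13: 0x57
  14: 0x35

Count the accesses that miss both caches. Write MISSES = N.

MISSES = 6

0: 0x30 (blk 6, set 2) → MISS  vc=[]
1: 0x34 (blk 6, set 2) → L1-HIT  vc=[]
2: 0x33 (blk 6, set 2) → L1-HIT  vc=[]
3: 0xab (blk 21, set 1) → MISS  vc=[]
4: 0x34 (blk 6, set 2) → L1-HIT  vc=[]
5: 0x77 (blk 14, set 2) → MISS  vc=[6]
6: 0x91 (blk 18, set 2) → MISS  vc=[6, 14]
7: 0x97 (blk 18, set 2) → L1-HIT  vc=[6, 14]
8: 0x90 (blk 18, set 2) → L1-HIT  vc=[6, 14]
9: 0x93 (blk 18, set 2) → L1-HIT  vc=[6, 14]
10: 0x4a (blk 9, set 1) → MISS  vc=[6, 14, 21]
11: 0x30 (blk 6, set 2) → VC-HIT  vc=[18, 14, 21]
12: 0x35 (blk 6, set 2) → L1-HIT  vc=[18, 14, 21]
13: 0x57 (blk 10, set 2) → MISS  vc=[14, 21, 6]
14: 0x35 (blk 6, set 2) → VC-HIT  vc=[14, 21, 10]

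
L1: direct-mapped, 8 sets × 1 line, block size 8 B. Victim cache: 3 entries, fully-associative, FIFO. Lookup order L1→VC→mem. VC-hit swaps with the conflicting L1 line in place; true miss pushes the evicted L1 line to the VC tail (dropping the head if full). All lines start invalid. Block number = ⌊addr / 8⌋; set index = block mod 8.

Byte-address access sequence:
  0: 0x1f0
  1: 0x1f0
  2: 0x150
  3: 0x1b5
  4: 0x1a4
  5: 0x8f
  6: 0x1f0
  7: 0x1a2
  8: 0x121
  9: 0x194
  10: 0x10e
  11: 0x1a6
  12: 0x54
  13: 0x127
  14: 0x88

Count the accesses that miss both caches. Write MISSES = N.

  [0] addr=0x1f0 blk=62 s=6: MISS | VC []
  [1] addr=0x1f0 blk=62 s=6: L1-HIT | VC []
  [2] addr=0x150 blk=42 s=2: MISS | VC []
  [3] addr=0x1b5 blk=54 s=6: MISS | VC [62]
  [4] addr=0x1a4 blk=52 s=4: MISS | VC [62]
  [5] addr=0x8f blk=17 s=1: MISS | VC [62]
  [6] addr=0x1f0 blk=62 s=6: VC-HIT | VC [54]
  [7] addr=0x1a2 blk=52 s=4: L1-HIT | VC [54]
  [8] addr=0x121 blk=36 s=4: MISS | VC [54, 52]
  [9] addr=0x194 blk=50 s=2: MISS | VC [54, 52, 42]
  [10] addr=0x10e blk=33 s=1: MISS | VC [52, 42, 17]
  [11] addr=0x1a6 blk=52 s=4: VC-HIT | VC [36, 42, 17]
  [12] addr=0x54 blk=10 s=2: MISS | VC [42, 17, 50]
  [13] addr=0x127 blk=36 s=4: MISS | VC [17, 50, 52]
  [14] addr=0x88 blk=17 s=1: VC-HIT | VC [33, 50, 52]

MISSES = 10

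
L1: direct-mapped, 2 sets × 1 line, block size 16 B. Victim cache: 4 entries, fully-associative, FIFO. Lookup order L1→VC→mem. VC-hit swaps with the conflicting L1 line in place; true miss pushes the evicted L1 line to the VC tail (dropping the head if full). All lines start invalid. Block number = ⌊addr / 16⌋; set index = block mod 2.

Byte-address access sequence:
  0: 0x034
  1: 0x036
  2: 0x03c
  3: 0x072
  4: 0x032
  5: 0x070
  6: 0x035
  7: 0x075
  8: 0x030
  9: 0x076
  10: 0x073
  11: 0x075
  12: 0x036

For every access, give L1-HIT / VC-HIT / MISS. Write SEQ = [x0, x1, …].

SEQ = [MISS, L1-HIT, L1-HIT, MISS, VC-HIT, VC-HIT, VC-HIT, VC-HIT, VC-HIT, VC-HIT, L1-HIT, L1-HIT, VC-HIT]

#0 0x34→b3/s1 MISS; vc=[]
#1 0x36→b3/s1 L1-HIT; vc=[]
#2 0x3c→b3/s1 L1-HIT; vc=[]
#3 0x72→b7/s1 MISS; vc=[3]
#4 0x32→b3/s1 VC-HIT; vc=[7]
#5 0x70→b7/s1 VC-HIT; vc=[3]
#6 0x35→b3/s1 VC-HIT; vc=[7]
#7 0x75→b7/s1 VC-HIT; vc=[3]
#8 0x30→b3/s1 VC-HIT; vc=[7]
#9 0x76→b7/s1 VC-HIT; vc=[3]
#10 0x73→b7/s1 L1-HIT; vc=[3]
#11 0x75→b7/s1 L1-HIT; vc=[3]
#12 0x36→b3/s1 VC-HIT; vc=[7]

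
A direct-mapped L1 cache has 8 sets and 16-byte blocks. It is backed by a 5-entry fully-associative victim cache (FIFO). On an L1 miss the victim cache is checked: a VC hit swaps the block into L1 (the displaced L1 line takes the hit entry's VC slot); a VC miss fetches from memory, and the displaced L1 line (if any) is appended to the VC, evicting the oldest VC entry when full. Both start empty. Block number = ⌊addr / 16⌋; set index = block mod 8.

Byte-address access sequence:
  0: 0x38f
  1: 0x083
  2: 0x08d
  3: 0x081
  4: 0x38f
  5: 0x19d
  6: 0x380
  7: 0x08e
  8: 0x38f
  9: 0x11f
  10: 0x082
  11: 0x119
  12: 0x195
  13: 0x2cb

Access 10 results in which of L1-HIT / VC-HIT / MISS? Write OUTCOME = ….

OUTCOME = VC-HIT

0: 0x38f (blk 56, set 0) → MISS  vc=[]
1: 0x83 (blk 8, set 0) → MISS  vc=[56]
2: 0x8d (blk 8, set 0) → L1-HIT  vc=[56]
3: 0x81 (blk 8, set 0) → L1-HIT  vc=[56]
4: 0x38f (blk 56, set 0) → VC-HIT  vc=[8]
5: 0x19d (blk 25, set 1) → MISS  vc=[8]
6: 0x380 (blk 56, set 0) → L1-HIT  vc=[8]
7: 0x8e (blk 8, set 0) → VC-HIT  vc=[56]
8: 0x38f (blk 56, set 0) → VC-HIT  vc=[8]
9: 0x11f (blk 17, set 1) → MISS  vc=[8, 25]
10: 0x82 (blk 8, set 0) → VC-HIT  vc=[56, 25]
11: 0x119 (blk 17, set 1) → L1-HIT  vc=[56, 25]
12: 0x195 (blk 25, set 1) → VC-HIT  vc=[56, 17]
13: 0x2cb (blk 44, set 4) → MISS  vc=[56, 17]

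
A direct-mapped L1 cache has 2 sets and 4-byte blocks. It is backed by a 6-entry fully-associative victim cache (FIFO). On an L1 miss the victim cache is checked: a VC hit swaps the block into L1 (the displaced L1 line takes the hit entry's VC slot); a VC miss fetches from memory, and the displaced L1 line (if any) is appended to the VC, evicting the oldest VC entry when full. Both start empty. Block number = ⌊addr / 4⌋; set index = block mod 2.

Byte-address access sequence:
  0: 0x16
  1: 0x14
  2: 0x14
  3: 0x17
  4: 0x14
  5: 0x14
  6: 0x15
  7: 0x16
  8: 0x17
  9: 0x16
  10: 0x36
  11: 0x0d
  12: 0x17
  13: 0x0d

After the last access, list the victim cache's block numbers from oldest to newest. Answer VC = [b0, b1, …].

  [0] addr=0x16 blk=5 s=1: MISS | VC []
  [1] addr=0x14 blk=5 s=1: L1-HIT | VC []
  [2] addr=0x14 blk=5 s=1: L1-HIT | VC []
  [3] addr=0x17 blk=5 s=1: L1-HIT | VC []
  [4] addr=0x14 blk=5 s=1: L1-HIT | VC []
  [5] addr=0x14 blk=5 s=1: L1-HIT | VC []
  [6] addr=0x15 blk=5 s=1: L1-HIT | VC []
  [7] addr=0x16 blk=5 s=1: L1-HIT | VC []
  [8] addr=0x17 blk=5 s=1: L1-HIT | VC []
  [9] addr=0x16 blk=5 s=1: L1-HIT | VC []
  [10] addr=0x36 blk=13 s=1: MISS | VC [5]
  [11] addr=0xd blk=3 s=1: MISS | VC [5, 13]
  [12] addr=0x17 blk=5 s=1: VC-HIT | VC [3, 13]
  [13] addr=0xd blk=3 s=1: VC-HIT | VC [5, 13]

VC = [5, 13]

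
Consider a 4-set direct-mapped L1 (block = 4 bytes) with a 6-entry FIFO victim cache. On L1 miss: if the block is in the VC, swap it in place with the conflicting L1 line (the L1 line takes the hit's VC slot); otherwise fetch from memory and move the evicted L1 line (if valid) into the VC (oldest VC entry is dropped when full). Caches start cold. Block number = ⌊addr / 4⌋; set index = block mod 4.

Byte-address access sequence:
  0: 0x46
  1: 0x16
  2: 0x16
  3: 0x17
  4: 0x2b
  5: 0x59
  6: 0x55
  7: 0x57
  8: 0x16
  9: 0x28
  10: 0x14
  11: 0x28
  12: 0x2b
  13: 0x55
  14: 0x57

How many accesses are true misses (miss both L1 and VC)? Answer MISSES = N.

MISSES = 5

#0 0x46→b17/s1 MISS; vc=[]
#1 0x16→b5/s1 MISS; vc=[17]
#2 0x16→b5/s1 L1-HIT; vc=[17]
#3 0x17→b5/s1 L1-HIT; vc=[17]
#4 0x2b→b10/s2 MISS; vc=[17]
#5 0x59→b22/s2 MISS; vc=[17,10]
#6 0x55→b21/s1 MISS; vc=[17,10,5]
#7 0x57→b21/s1 L1-HIT; vc=[17,10,5]
#8 0x16→b5/s1 VC-HIT; vc=[17,10,21]
#9 0x28→b10/s2 VC-HIT; vc=[17,22,21]
#10 0x14→b5/s1 L1-HIT; vc=[17,22,21]
#11 0x28→b10/s2 L1-HIT; vc=[17,22,21]
#12 0x2b→b10/s2 L1-HIT; vc=[17,22,21]
#13 0x55→b21/s1 VC-HIT; vc=[17,22,5]
#14 0x57→b21/s1 L1-HIT; vc=[17,22,5]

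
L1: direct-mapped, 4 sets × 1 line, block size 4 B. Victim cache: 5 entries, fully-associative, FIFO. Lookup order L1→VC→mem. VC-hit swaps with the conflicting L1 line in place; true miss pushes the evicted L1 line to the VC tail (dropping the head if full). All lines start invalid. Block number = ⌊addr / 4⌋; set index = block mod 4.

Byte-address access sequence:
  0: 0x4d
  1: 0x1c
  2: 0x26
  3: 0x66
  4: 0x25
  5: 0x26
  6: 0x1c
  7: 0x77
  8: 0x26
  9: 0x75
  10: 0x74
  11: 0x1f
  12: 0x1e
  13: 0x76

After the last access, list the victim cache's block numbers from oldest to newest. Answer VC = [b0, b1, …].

  [0] addr=0x4d blk=19 s=3: MISS | VC []
  [1] addr=0x1c blk=7 s=3: MISS | VC [19]
  [2] addr=0x26 blk=9 s=1: MISS | VC [19]
  [3] addr=0x66 blk=25 s=1: MISS | VC [19, 9]
  [4] addr=0x25 blk=9 s=1: VC-HIT | VC [19, 25]
  [5] addr=0x26 blk=9 s=1: L1-HIT | VC [19, 25]
  [6] addr=0x1c blk=7 s=3: L1-HIT | VC [19, 25]
  [7] addr=0x77 blk=29 s=1: MISS | VC [19, 25, 9]
  [8] addr=0x26 blk=9 s=1: VC-HIT | VC [19, 25, 29]
  [9] addr=0x75 blk=29 s=1: VC-HIT | VC [19, 25, 9]
  [10] addr=0x74 blk=29 s=1: L1-HIT | VC [19, 25, 9]
  [11] addr=0x1f blk=7 s=3: L1-HIT | VC [19, 25, 9]
  [12] addr=0x1e blk=7 s=3: L1-HIT | VC [19, 25, 9]
  [13] addr=0x76 blk=29 s=1: L1-HIT | VC [19, 25, 9]

VC = [19, 25, 9]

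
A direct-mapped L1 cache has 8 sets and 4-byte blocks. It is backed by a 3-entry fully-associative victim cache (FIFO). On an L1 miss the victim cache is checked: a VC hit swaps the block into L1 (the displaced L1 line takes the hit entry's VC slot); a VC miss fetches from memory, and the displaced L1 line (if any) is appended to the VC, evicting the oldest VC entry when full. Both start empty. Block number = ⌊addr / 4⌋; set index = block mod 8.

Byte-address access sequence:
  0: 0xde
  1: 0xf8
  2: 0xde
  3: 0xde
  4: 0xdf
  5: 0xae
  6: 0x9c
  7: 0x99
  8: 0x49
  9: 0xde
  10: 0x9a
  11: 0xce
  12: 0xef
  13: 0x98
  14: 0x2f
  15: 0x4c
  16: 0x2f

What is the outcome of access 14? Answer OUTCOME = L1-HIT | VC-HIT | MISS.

OUTCOME = MISS

0: 0xde (blk 55, set 7) → MISS  vc=[]
1: 0xf8 (blk 62, set 6) → MISS  vc=[]
2: 0xde (blk 55, set 7) → L1-HIT  vc=[]
3: 0xde (blk 55, set 7) → L1-HIT  vc=[]
4: 0xdf (blk 55, set 7) → L1-HIT  vc=[]
5: 0xae (blk 43, set 3) → MISS  vc=[]
6: 0x9c (blk 39, set 7) → MISS  vc=[55]
7: 0x99 (blk 38, set 6) → MISS  vc=[55, 62]
8: 0x49 (blk 18, set 2) → MISS  vc=[55, 62]
9: 0xde (blk 55, set 7) → VC-HIT  vc=[39, 62]
10: 0x9a (blk 38, set 6) → L1-HIT  vc=[39, 62]
11: 0xce (blk 51, set 3) → MISS  vc=[39, 62, 43]
12: 0xef (blk 59, set 3) → MISS  vc=[62, 43, 51]
13: 0x98 (blk 38, set 6) → L1-HIT  vc=[62, 43, 51]
14: 0x2f (blk 11, set 3) → MISS  vc=[43, 51, 59]
15: 0x4c (blk 19, set 3) → MISS  vc=[51, 59, 11]
16: 0x2f (blk 11, set 3) → VC-HIT  vc=[51, 59, 19]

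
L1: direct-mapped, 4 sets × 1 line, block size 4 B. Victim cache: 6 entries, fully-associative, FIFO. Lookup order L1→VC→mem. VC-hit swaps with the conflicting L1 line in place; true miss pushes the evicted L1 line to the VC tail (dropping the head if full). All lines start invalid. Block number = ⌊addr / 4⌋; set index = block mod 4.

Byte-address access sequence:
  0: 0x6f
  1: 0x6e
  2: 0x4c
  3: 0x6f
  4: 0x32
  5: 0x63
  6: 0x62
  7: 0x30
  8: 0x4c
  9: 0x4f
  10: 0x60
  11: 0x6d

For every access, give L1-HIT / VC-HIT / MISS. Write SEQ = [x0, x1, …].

0: 0x6f (blk 27, set 3) → MISS  vc=[]
1: 0x6e (blk 27, set 3) → L1-HIT  vc=[]
2: 0x4c (blk 19, set 3) → MISS  vc=[27]
3: 0x6f (blk 27, set 3) → VC-HIT  vc=[19]
4: 0x32 (blk 12, set 0) → MISS  vc=[19]
5: 0x63 (blk 24, set 0) → MISS  vc=[19, 12]
6: 0x62 (blk 24, set 0) → L1-HIT  vc=[19, 12]
7: 0x30 (blk 12, set 0) → VC-HIT  vc=[19, 24]
8: 0x4c (blk 19, set 3) → VC-HIT  vc=[27, 24]
9: 0x4f (blk 19, set 3) → L1-HIT  vc=[27, 24]
10: 0x60 (blk 24, set 0) → VC-HIT  vc=[27, 12]
11: 0x6d (blk 27, set 3) → VC-HIT  vc=[19, 12]

SEQ = [MISS, L1-HIT, MISS, VC-HIT, MISS, MISS, L1-HIT, VC-HIT, VC-HIT, L1-HIT, VC-HIT, VC-HIT]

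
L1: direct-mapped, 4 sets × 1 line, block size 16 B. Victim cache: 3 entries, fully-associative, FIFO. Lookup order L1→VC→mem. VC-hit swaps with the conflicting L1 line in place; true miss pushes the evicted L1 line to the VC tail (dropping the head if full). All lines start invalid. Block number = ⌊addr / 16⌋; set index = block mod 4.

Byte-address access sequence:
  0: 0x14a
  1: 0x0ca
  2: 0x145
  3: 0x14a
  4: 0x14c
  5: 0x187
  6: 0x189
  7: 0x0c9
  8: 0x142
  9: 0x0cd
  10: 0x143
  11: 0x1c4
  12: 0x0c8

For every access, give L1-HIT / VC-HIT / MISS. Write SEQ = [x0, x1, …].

SEQ = [MISS, MISS, VC-HIT, L1-HIT, L1-HIT, MISS, L1-HIT, VC-HIT, VC-HIT, VC-HIT, VC-HIT, MISS, VC-HIT]

#0 0x14a→b20/s0 MISS; vc=[]
#1 0xca→b12/s0 MISS; vc=[20]
#2 0x145→b20/s0 VC-HIT; vc=[12]
#3 0x14a→b20/s0 L1-HIT; vc=[12]
#4 0x14c→b20/s0 L1-HIT; vc=[12]
#5 0x187→b24/s0 MISS; vc=[12,20]
#6 0x189→b24/s0 L1-HIT; vc=[12,20]
#7 0xc9→b12/s0 VC-HIT; vc=[24,20]
#8 0x142→b20/s0 VC-HIT; vc=[24,12]
#9 0xcd→b12/s0 VC-HIT; vc=[24,20]
#10 0x143→b20/s0 VC-HIT; vc=[24,12]
#11 0x1c4→b28/s0 MISS; vc=[24,12,20]
#12 0xc8→b12/s0 VC-HIT; vc=[24,28,20]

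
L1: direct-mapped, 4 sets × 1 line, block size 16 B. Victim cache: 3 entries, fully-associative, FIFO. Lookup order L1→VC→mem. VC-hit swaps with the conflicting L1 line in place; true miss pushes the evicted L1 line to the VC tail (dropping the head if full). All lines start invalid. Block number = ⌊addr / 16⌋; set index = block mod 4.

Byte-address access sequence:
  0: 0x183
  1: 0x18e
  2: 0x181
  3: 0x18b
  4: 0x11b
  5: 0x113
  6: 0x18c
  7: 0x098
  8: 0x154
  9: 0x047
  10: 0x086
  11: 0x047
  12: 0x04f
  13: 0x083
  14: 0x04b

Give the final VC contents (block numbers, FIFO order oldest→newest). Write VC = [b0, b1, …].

VC = [9, 24, 8]

  [0] addr=0x183 blk=24 s=0: MISS | VC []
  [1] addr=0x18e blk=24 s=0: L1-HIT | VC []
  [2] addr=0x181 blk=24 s=0: L1-HIT | VC []
  [3] addr=0x18b blk=24 s=0: L1-HIT | VC []
  [4] addr=0x11b blk=17 s=1: MISS | VC []
  [5] addr=0x113 blk=17 s=1: L1-HIT | VC []
  [6] addr=0x18c blk=24 s=0: L1-HIT | VC []
  [7] addr=0x98 blk=9 s=1: MISS | VC [17]
  [8] addr=0x154 blk=21 s=1: MISS | VC [17, 9]
  [9] addr=0x47 blk=4 s=0: MISS | VC [17, 9, 24]
  [10] addr=0x86 blk=8 s=0: MISS | VC [9, 24, 4]
  [11] addr=0x47 blk=4 s=0: VC-HIT | VC [9, 24, 8]
  [12] addr=0x4f blk=4 s=0: L1-HIT | VC [9, 24, 8]
  [13] addr=0x83 blk=8 s=0: VC-HIT | VC [9, 24, 4]
  [14] addr=0x4b blk=4 s=0: VC-HIT | VC [9, 24, 8]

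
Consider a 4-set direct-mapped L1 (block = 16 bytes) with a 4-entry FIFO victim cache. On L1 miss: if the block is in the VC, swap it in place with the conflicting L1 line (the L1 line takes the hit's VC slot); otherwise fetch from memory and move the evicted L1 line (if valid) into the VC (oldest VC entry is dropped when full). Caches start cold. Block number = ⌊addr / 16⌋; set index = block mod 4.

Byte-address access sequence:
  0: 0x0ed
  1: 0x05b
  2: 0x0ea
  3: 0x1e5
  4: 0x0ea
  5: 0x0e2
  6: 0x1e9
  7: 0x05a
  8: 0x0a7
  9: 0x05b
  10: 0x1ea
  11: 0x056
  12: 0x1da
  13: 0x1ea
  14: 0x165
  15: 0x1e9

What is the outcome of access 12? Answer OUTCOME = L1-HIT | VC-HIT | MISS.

OUTCOME = MISS

0: 0xed (blk 14, set 2) → MISS  vc=[]
1: 0x5b (blk 5, set 1) → MISS  vc=[]
2: 0xea (blk 14, set 2) → L1-HIT  vc=[]
3: 0x1e5 (blk 30, set 2) → MISS  vc=[14]
4: 0xea (blk 14, set 2) → VC-HIT  vc=[30]
5: 0xe2 (blk 14, set 2) → L1-HIT  vc=[30]
6: 0x1e9 (blk 30, set 2) → VC-HIT  vc=[14]
7: 0x5a (blk 5, set 1) → L1-HIT  vc=[14]
8: 0xa7 (blk 10, set 2) → MISS  vc=[14, 30]
9: 0x5b (blk 5, set 1) → L1-HIT  vc=[14, 30]
10: 0x1ea (blk 30, set 2) → VC-HIT  vc=[14, 10]
11: 0x56 (blk 5, set 1) → L1-HIT  vc=[14, 10]
12: 0x1da (blk 29, set 1) → MISS  vc=[14, 10, 5]
13: 0x1ea (blk 30, set 2) → L1-HIT  vc=[14, 10, 5]
14: 0x165 (blk 22, set 2) → MISS  vc=[14, 10, 5, 30]
15: 0x1e9 (blk 30, set 2) → VC-HIT  vc=[14, 10, 5, 22]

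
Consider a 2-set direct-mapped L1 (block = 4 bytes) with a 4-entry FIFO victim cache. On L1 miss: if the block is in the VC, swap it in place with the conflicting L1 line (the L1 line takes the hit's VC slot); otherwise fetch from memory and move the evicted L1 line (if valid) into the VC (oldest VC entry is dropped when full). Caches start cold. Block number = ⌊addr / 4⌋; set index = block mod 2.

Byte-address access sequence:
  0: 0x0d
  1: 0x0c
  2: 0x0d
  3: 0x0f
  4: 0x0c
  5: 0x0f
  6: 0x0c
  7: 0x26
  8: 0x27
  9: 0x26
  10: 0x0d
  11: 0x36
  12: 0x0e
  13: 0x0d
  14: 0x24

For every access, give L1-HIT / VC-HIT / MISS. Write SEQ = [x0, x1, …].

SEQ = [MISS, L1-HIT, L1-HIT, L1-HIT, L1-HIT, L1-HIT, L1-HIT, MISS, L1-HIT, L1-HIT, VC-HIT, MISS, VC-HIT, L1-HIT, VC-HIT]

0: 0xd (blk 3, set 1) → MISS  vc=[]
1: 0xc (blk 3, set 1) → L1-HIT  vc=[]
2: 0xd (blk 3, set 1) → L1-HIT  vc=[]
3: 0xf (blk 3, set 1) → L1-HIT  vc=[]
4: 0xc (blk 3, set 1) → L1-HIT  vc=[]
5: 0xf (blk 3, set 1) → L1-HIT  vc=[]
6: 0xc (blk 3, set 1) → L1-HIT  vc=[]
7: 0x26 (blk 9, set 1) → MISS  vc=[3]
8: 0x27 (blk 9, set 1) → L1-HIT  vc=[3]
9: 0x26 (blk 9, set 1) → L1-HIT  vc=[3]
10: 0xd (blk 3, set 1) → VC-HIT  vc=[9]
11: 0x36 (blk 13, set 1) → MISS  vc=[9, 3]
12: 0xe (blk 3, set 1) → VC-HIT  vc=[9, 13]
13: 0xd (blk 3, set 1) → L1-HIT  vc=[9, 13]
14: 0x24 (blk 9, set 1) → VC-HIT  vc=[3, 13]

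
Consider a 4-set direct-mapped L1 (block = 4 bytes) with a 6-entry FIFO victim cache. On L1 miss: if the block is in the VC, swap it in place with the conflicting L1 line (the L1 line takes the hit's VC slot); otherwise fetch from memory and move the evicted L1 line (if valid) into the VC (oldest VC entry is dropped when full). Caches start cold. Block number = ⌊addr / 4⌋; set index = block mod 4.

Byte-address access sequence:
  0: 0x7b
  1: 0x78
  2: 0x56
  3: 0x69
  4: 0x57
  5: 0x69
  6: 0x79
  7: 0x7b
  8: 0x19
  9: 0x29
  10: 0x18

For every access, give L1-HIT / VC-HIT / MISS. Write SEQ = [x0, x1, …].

#0 0x7b→b30/s2 MISS; vc=[]
#1 0x78→b30/s2 L1-HIT; vc=[]
#2 0x56→b21/s1 MISS; vc=[]
#3 0x69→b26/s2 MISS; vc=[30]
#4 0x57→b21/s1 L1-HIT; vc=[30]
#5 0x69→b26/s2 L1-HIT; vc=[30]
#6 0x79→b30/s2 VC-HIT; vc=[26]
#7 0x7b→b30/s2 L1-HIT; vc=[26]
#8 0x19→b6/s2 MISS; vc=[26,30]
#9 0x29→b10/s2 MISS; vc=[26,30,6]
#10 0x18→b6/s2 VC-HIT; vc=[26,30,10]

SEQ = [MISS, L1-HIT, MISS, MISS, L1-HIT, L1-HIT, VC-HIT, L1-HIT, MISS, MISS, VC-HIT]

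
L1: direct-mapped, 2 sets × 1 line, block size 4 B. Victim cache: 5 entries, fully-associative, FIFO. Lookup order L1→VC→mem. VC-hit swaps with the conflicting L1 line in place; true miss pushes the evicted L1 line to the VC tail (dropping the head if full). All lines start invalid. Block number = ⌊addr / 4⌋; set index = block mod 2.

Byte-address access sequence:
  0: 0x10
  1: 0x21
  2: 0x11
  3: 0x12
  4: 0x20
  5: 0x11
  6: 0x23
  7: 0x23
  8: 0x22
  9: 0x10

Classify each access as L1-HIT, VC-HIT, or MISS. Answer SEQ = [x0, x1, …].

SEQ = [MISS, MISS, VC-HIT, L1-HIT, VC-HIT, VC-HIT, VC-HIT, L1-HIT, L1-HIT, VC-HIT]

0: 0x10 (blk 4, set 0) → MISS  vc=[]
1: 0x21 (blk 8, set 0) → MISS  vc=[4]
2: 0x11 (blk 4, set 0) → VC-HIT  vc=[8]
3: 0x12 (blk 4, set 0) → L1-HIT  vc=[8]
4: 0x20 (blk 8, set 0) → VC-HIT  vc=[4]
5: 0x11 (blk 4, set 0) → VC-HIT  vc=[8]
6: 0x23 (blk 8, set 0) → VC-HIT  vc=[4]
7: 0x23 (blk 8, set 0) → L1-HIT  vc=[4]
8: 0x22 (blk 8, set 0) → L1-HIT  vc=[4]
9: 0x10 (blk 4, set 0) → VC-HIT  vc=[8]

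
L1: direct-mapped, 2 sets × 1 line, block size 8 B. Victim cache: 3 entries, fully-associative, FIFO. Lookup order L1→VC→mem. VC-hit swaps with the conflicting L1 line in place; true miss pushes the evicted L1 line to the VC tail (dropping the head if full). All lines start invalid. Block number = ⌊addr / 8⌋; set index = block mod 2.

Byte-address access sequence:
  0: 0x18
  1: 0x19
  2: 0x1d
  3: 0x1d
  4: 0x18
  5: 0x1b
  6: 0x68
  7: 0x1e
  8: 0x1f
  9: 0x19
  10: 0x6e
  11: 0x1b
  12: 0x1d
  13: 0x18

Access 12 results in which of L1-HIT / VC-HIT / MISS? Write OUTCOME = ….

#0 0x18→b3/s1 MISS; vc=[]
#1 0x19→b3/s1 L1-HIT; vc=[]
#2 0x1d→b3/s1 L1-HIT; vc=[]
#3 0x1d→b3/s1 L1-HIT; vc=[]
#4 0x18→b3/s1 L1-HIT; vc=[]
#5 0x1b→b3/s1 L1-HIT; vc=[]
#6 0x68→b13/s1 MISS; vc=[3]
#7 0x1e→b3/s1 VC-HIT; vc=[13]
#8 0x1f→b3/s1 L1-HIT; vc=[13]
#9 0x19→b3/s1 L1-HIT; vc=[13]
#10 0x6e→b13/s1 VC-HIT; vc=[3]
#11 0x1b→b3/s1 VC-HIT; vc=[13]
#12 0x1d→b3/s1 L1-HIT; vc=[13]
#13 0x18→b3/s1 L1-HIT; vc=[13]

OUTCOME = L1-HIT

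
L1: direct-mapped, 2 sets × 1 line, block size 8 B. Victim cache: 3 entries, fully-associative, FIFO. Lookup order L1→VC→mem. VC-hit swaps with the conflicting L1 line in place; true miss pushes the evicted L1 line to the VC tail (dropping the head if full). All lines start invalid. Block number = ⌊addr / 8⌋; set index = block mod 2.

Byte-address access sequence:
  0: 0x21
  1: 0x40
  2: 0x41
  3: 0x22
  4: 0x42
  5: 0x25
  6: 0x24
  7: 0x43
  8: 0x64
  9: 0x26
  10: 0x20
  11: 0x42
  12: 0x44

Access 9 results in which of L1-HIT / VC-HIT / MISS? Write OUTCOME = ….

#0 0x21→b4/s0 MISS; vc=[]
#1 0x40→b8/s0 MISS; vc=[4]
#2 0x41→b8/s0 L1-HIT; vc=[4]
#3 0x22→b4/s0 VC-HIT; vc=[8]
#4 0x42→b8/s0 VC-HIT; vc=[4]
#5 0x25→b4/s0 VC-HIT; vc=[8]
#6 0x24→b4/s0 L1-HIT; vc=[8]
#7 0x43→b8/s0 VC-HIT; vc=[4]
#8 0x64→b12/s0 MISS; vc=[4,8]
#9 0x26→b4/s0 VC-HIT; vc=[12,8]
#10 0x20→b4/s0 L1-HIT; vc=[12,8]
#11 0x42→b8/s0 VC-HIT; vc=[12,4]
#12 0x44→b8/s0 L1-HIT; vc=[12,4]

OUTCOME = VC-HIT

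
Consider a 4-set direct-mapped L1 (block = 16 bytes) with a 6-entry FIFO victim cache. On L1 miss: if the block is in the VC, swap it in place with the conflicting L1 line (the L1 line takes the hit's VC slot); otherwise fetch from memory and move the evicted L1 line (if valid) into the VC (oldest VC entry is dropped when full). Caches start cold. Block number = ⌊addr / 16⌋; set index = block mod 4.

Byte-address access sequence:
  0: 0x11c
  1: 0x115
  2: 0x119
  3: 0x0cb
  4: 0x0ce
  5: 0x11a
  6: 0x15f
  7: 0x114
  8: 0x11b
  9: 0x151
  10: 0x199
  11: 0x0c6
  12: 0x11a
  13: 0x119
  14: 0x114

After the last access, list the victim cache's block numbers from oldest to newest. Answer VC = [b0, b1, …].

#0 0x11c→b17/s1 MISS; vc=[]
#1 0x115→b17/s1 L1-HIT; vc=[]
#2 0x119→b17/s1 L1-HIT; vc=[]
#3 0xcb→b12/s0 MISS; vc=[]
#4 0xce→b12/s0 L1-HIT; vc=[]
#5 0x11a→b17/s1 L1-HIT; vc=[]
#6 0x15f→b21/s1 MISS; vc=[17]
#7 0x114→b17/s1 VC-HIT; vc=[21]
#8 0x11b→b17/s1 L1-HIT; vc=[21]
#9 0x151→b21/s1 VC-HIT; vc=[17]
#10 0x199→b25/s1 MISS; vc=[17,21]
#11 0xc6→b12/s0 L1-HIT; vc=[17,21]
#12 0x11a→b17/s1 VC-HIT; vc=[25,21]
#13 0x119→b17/s1 L1-HIT; vc=[25,21]
#14 0x114→b17/s1 L1-HIT; vc=[25,21]

VC = [25, 21]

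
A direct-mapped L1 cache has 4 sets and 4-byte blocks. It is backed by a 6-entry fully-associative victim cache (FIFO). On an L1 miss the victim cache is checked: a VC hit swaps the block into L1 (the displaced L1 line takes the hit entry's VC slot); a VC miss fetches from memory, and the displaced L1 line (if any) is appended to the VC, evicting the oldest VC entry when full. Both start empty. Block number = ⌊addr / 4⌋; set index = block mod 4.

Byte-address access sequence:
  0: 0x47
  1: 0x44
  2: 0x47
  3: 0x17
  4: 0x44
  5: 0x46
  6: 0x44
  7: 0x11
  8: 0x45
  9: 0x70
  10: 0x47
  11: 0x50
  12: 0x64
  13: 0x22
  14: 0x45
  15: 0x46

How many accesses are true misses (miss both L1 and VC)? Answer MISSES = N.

#0 0x47→b17/s1 MISS; vc=[]
#1 0x44→b17/s1 L1-HIT; vc=[]
#2 0x47→b17/s1 L1-HIT; vc=[]
#3 0x17→b5/s1 MISS; vc=[17]
#4 0x44→b17/s1 VC-HIT; vc=[5]
#5 0x46→b17/s1 L1-HIT; vc=[5]
#6 0x44→b17/s1 L1-HIT; vc=[5]
#7 0x11→b4/s0 MISS; vc=[5]
#8 0x45→b17/s1 L1-HIT; vc=[5]
#9 0x70→b28/s0 MISS; vc=[5,4]
#10 0x47→b17/s1 L1-HIT; vc=[5,4]
#11 0x50→b20/s0 MISS; vc=[5,4,28]
#12 0x64→b25/s1 MISS; vc=[5,4,28,17]
#13 0x22→b8/s0 MISS; vc=[5,4,28,17,20]
#14 0x45→b17/s1 VC-HIT; vc=[5,4,28,25,20]
#15 0x46→b17/s1 L1-HIT; vc=[5,4,28,25,20]

MISSES = 7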